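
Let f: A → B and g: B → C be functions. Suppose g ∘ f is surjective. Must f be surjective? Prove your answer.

No. Take A = {0}, B = {0, 1, 2}, C = {0}, f(a) = 0 for every a ∈ A, and g(b) = 0 for every b ∈ B.
Then g ∘ f is surjective onto {0}, but 2 ∈ B has no preimage under f, so f is not surjective.

not surjective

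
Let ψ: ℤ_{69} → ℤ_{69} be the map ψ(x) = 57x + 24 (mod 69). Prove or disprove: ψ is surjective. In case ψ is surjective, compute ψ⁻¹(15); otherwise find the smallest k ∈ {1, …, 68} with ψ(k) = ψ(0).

23

Since gcd(57, 69) = 3, we have 57x ≡ 0 (mod 3) for all x, so ψ(x) ≡ 0 (mod 3).
But 1 ≢ 0 (mod 3), so 1 ∈ ℤ_{69} has no preimage. So ψ is not surjective.
Since ψ is not surjective, we find the least positive k with ψ(k) = ψ(0): this means 57k ≡ 0 (mod 69), i.e. 69 ∣ 57k. Since gcd(57, 69) = 3, dividing through by 3 this holds exactly when 23 ∣ 19k, and as gcd(19, 23) = 1, exactly when 23 ∣ k.
The smallest positive such k is 23.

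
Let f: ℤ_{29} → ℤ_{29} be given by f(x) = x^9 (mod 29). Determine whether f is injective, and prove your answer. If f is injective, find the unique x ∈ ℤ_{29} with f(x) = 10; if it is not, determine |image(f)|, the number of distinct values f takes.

Since 29 is prime, the nonzero elements of ℤ_{29} form a cyclic group of order 28.
As gcd(9, 28) = 1, raising to the 9th power is a bijection on this group: if a^9 ≡ b^9 then (ab^{−1})^9 = 1, and the only element of order dividing gcd(9, 28) = 1 is 1, so a = b.
With f(0) = 0 this makes f injective on all of ℤ_{29}, hence bijective (finite equal-size domain and codomain). In particular f is injective.
Since f is injective, we find the preimage of 10. The inverse of x ↦ x^9 on (ℤ_{29})^× is x ↦ x^25, because 9·25 = 225 = 8·28 + 1 ≡ 1 (mod 28) and x^{28} = 1 for x ≠ 0 (Fermat). So f⁻¹(10) = 10^25 mod 29.
Repeated squaring mod 29: 10^1 ≡ 10, 10^2 ≡ 10² = 100 ≡ 13, 10^4 ≡ 13² = 169 ≡ 24, 10^8 ≡ 24² = 576 ≡ 25, 10^16 ≡ 25² = 625 ≡ 16. Since 25 = 16 + 8 + 1, 10^25 ≡ 16·25·10: 16·25 = 400 ≡ 23, then 23·10 = 230 ≡ 27. So 10^25 ≡ 27 (mod 29).
Hence f⁻¹(10) = 27.

27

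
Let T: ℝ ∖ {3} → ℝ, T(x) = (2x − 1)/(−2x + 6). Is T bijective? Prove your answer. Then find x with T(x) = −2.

If T(x) = −1, cross-multiplying gives −2(2x − 1) = 2(−2x + 6), which simplifies to 2 = 12 — false.  So −1 has no preimage and T is not surjective.
Thus T is not bijective.
Solving T(x) = −2: cross-multiplying gives 2x − 1 = −2(−2x + 6), which rearranges to −2x = −11, so x = 11/2.

11/2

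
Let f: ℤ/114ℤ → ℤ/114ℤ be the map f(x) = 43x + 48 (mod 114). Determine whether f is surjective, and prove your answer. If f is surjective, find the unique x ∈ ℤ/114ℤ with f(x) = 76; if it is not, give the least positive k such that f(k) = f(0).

112

Since gcd(43, 114) = 1, 43 is invertible modulo 114. Euclid's algorithm: 114 = 2·43 + 28, 43 = 1·28 + 15, 28 = 1·15 + 13, 15 = 1·13 + 2, 13 = 6·2 + 1; back-substituting gives 1 = 61·43 − 23·114, so 43⁻¹ ≡ 61 (mod 114).
For any y ∈ ℤ/114ℤ, x = 61(y − 48) mod 114 satisfies f(x) = 43·61(y − 48) + 48 ≡ y (since 43·61 ≡ 1 mod 114). So every y has a preimage.
So f is surjective.
Since f is surjective, we compute f⁻¹(76): solve 43x + 48 ≡ 76 (mod 114), i.e. 43x ≡ 28 (mod 114).
Multiplying by 43⁻¹ = 61 gives x ≡ 61·28 = 1708 = 14·114 + 112 ≡ 112 (mod 114).
Check: f(112) = 43·112 + 48 = 4864 = 42·114 + 76 ≡ 76 (mod 114).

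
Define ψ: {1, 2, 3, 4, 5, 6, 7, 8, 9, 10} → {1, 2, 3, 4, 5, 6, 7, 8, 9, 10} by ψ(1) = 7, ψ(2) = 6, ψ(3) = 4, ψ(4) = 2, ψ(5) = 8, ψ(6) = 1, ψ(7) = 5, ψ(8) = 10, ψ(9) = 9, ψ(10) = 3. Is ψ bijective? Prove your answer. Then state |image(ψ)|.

10

The values 7, 6, 4, 2, 8, 1, 5, 10, 9, 3 are a permutation of {1, 2, 3, 4, 5, 6, 7, 8, 9, 10}: each element appears exactly once.
So ψ is injective and surjective, hence bijective.
The image of ψ is {1, 2, 3, 4, 5, 6, 7, 8, 9, 10}, which has 10 elements.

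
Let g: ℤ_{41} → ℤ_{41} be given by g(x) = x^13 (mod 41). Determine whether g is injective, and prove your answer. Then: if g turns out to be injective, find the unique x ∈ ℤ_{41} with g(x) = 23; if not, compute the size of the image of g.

4

Since 41 is prime, the nonzero elements of ℤ_{41} form a cyclic group of order 40.
As gcd(13, 40) = 1, raising to the 13th power is a bijection on this group: if a^13 ≡ b^13 then (ab^{−1})^13 = 1, and the only element of order dividing gcd(13, 40) = 1 is 1, so a = b.
With g(0) = 0 this makes g injective on all of ℤ_{41}, hence bijective (finite equal-size domain and codomain). In particular g is injective.
Since g is injective, we find the preimage of 23. The inverse of x ↦ x^13 on (ℤ_{41})^× is x ↦ x^37, because 13·37 = 481 = 12·40 + 1 ≡ 1 (mod 40) and x^{40} = 1 for x ≠ 0 (Fermat). So g⁻¹(23) = 23^37 mod 41.
Repeated squaring mod 41: 23^1 ≡ 23, 23^2 ≡ 23² = 529 ≡ 37, 23^4 ≡ 37² = 1369 ≡ 16, 23^8 ≡ 16² = 256 ≡ 10, 23^16 ≡ 10² = 100 ≡ 18, 23^32 ≡ 18² = 324 ≡ 37. Since 37 = 32 + 4 + 1, 23^37 ≡ 37·16·23: 37·16 = 592 ≡ 18, then 18·23 = 414 ≡ 4. So 23^37 ≡ 4 (mod 41).
Hence g⁻¹(23) = 4.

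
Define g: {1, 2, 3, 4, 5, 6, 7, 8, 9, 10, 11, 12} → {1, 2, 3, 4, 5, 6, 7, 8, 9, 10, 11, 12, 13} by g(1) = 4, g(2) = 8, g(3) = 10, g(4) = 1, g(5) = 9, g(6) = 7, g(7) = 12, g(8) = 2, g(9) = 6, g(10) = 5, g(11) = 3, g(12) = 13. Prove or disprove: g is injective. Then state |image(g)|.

The values g(1), …, g(12) are 4, 8, 10, 1, 9, 7, 12, 2, 6, 5, 3, 13 — all distinct.
So g(a) = g(b) only when a = b, and g is injective.
The image of g is {1, 2, 3, 4, 5, 6, 7, 8, 9, 10, 12, 13}, which has 12 elements.

12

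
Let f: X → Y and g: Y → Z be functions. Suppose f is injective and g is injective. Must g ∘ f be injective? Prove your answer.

injective

Suppose (g ∘ f)(u) = (g ∘ f)(v), i.e. g(f(u)) = g(f(v)).
Since g is injective, f(u) = f(v). Since f is injective, u = v. Therefore g ∘ f is injective.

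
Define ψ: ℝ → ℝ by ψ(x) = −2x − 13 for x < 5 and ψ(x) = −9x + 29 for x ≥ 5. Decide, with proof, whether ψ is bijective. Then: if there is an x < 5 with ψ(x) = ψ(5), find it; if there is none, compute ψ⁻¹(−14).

Both pieces are strictly decreasing (slopes −2 and −9), so each is injective on its own interval.
The left piece maps (−∞, 5) onto (−23, ∞); the right piece maps [5, ∞) onto (−∞, −16].
These images overlap. In particular ψ(5) = −16 (right piece), and solving −2x − 13 = −16 on the left piece gives x = 3/2 < 5.
So ψ(3/2) = ψ(5) with 3/2 ≠ 5, and ψ is not injective, hence not bijective. This x = 3/2 is the requested value below 5.

3/2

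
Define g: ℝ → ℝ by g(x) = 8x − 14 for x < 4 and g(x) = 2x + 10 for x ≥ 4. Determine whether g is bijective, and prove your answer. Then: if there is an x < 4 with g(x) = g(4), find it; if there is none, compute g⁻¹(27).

Both pieces are strictly increasing (slopes 8 and 2), so each is injective on its own interval.
The left piece maps (−∞, 4) onto (−∞, 18); the right piece maps [4, ∞) onto [18, ∞).
Since 18 = 18, the images partition ℝ: g is injective and surjective, hence bijective.
Because the two images are disjoint, no x < 4 has g(x) = g(4), so we compute g⁻¹(27): 27 lies in [18, ∞), so solve 2x + 10 = 27: x = (27 − 10)/2 = 17/2.

17/2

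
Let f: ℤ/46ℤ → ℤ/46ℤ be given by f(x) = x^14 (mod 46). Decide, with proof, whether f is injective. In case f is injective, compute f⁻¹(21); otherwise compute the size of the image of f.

24

f(22): Repeated squaring mod 46: 22^1 ≡ 22, 22^2 ≡ 22² = 484 ≡ 24, 22^4 ≡ 24² = 576 ≡ 24, 22^8 ≡ 24² = 576 ≡ 24. Since 14 = 8 + 4 + 2, 22^14 ≡ 24·24·24: 24·24 = 576 ≡ 24, then 24·24 = 576 ≡ 24. So 22^14 ≡ 24 (mod 46).
f(24): Repeated squaring mod 46: 24^1 ≡ 24, 24^2 ≡ 24² = 576 ≡ 24, 24^4 ≡ 24² = 576 ≡ 24, 24^8 ≡ 24² = 576 ≡ 24. Since 14 = 8 + 4 + 2, 24^14 ≡ 24·24·24: 24·24 = 576 ≡ 24, then 24·24 = 576 ≡ 24. So 24^14 ≡ 24 (mod 46).
So f(22) = f(24) = 24 while 22 ≠ 24, hence f is not injective.
Since f is not injective, we determine |image(f)|. Computing x^14 mod 46 for each x (by repeated squaring, reducing mod 46 at every step), the values f(0), f(1), …, f(45) are: 0, 1, 8, 27, 18, 13, 32, 25, 6, 39, 12, 3, 26, 35, 16, 29, 2, 9, 36, 41, 4, 31, 24, 23, 24, 31, 4, 41, 36, 9, 2, 29, 16, 35, 26, 3, 12, 39, 6, 25, 32, 13, 18, 27, 8, 1.
The distinct values are {0, 1, 2, 3, 4, 6, 8, 9, 12, 13, 16, 18, 23, 24, 25, 26, 27, 29, 31, 32, 35, 36, 39, 41}; there are 24 of them.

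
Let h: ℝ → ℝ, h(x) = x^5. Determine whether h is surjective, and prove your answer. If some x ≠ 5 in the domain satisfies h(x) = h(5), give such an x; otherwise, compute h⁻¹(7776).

For any y ∈ ℝ, x = y^{1/5} ∈ ℝ gives h(x) = y, so h is surjective.
Since x ↦ x^5 is strictly increasing on ℝ, it is injective there, so no x ≠ 5 in the domain has h(x) = h(5). We therefore compute h⁻¹(7776) = 7776^{1/5} = 6 (indeed 6^5 = 7776).

6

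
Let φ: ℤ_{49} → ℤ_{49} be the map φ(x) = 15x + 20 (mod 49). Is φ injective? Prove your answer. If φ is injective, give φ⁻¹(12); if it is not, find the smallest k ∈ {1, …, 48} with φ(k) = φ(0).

6

Suppose φ(a) = φ(b) in ℤ_{49}. Then 15a + 20 ≡ 15b + 20 (mod 49), so 15(a − b) ≡ 0 (mod 49).
Since gcd(15, 49) = 1, 15 is invertible modulo 49, thus a − b ≡ 0 (mod 49), i.e. a = b.
Hence φ is injective.
We now compute 15⁻¹ mod 49 explicitly. Euclid's algorithm: 49 = 3·15 + 4, 15 = 3·4 + 3, 4 = 1·3 + 1; back-substituting gives 1 = 36·15 − 11·49, so 15⁻¹ ≡ 36 (mod 49).
Since φ is injective, we find φ⁻¹(12): we need 15x ≡ 12 − 20 ≡ 41 (mod 49). Using 15⁻¹ = 36: x ≡ 36·41 = 1476 = 30·49 + 6, so x = 6.
Check: φ(6) = 15·6 + 20 = 110 = 2·49 + 12 ≡ 12 (mod 49).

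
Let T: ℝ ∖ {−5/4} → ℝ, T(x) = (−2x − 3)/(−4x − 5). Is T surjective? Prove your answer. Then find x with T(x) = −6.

If T(x) = 1/2, cross-multiplying gives −4(−2x − 3) = −2(−4x − 5), which simplifies to 12 = 10 — false.  So 1/2 has no preimage and T is not surjective.
Solving T(x) = −6: cross-multiplying gives −2x − 3 = −6(−4x − 5), which rearranges to −26x = 33, so x = −33/26.

-33/26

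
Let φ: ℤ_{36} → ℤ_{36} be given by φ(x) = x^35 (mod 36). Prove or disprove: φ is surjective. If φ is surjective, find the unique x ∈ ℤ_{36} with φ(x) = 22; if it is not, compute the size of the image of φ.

φ(0) = 0^35 = 0.
φ(6): Repeated squaring mod 36: 6^1 ≡ 6, 6^2 ≡ 6² = 36 ≡ 0, 6^4 ≡ 0² = 0, 6^8 ≡ 0² = 0, 6^16 ≡ 0² = 0, 6^32 ≡ 0² = 0. Since 35 = 32 + 2 + 1, 6^35 ≡ 0·0·6: 0·0 = 0, then 0·6 = 0. So 6^35 ≡ 0 (mod 36).
So φ(0) = φ(6) = 0 while 0 ≠ 6, therefore φ is not injective.
A non-injective map from the 36-element set ℤ_{36} to itself takes at most 35 distinct values, so it cannot be surjective. Thus φ is not surjective.
Since φ is not surjective, we determine |image(φ)|. Computing x^35 mod 36 for each x (by repeated squaring, reducing mod 36 at every step), the values φ(0), φ(1), …, φ(35) are: 0, 1, 32, 27, 16, 29, 0, 31, 8, 9, 28, 23, 0, 25, 20, 27, 4, 17, 0, 19, 32, 9, 16, 11, 0, 13, 8, 27, 28, 5, 0, 7, 20, 9, 4, 35.
The distinct values are {0, 1, 4, 5, 7, 8, 9, 11, 13, 16, 17, 19, 20, 23, 25, 27, 28, 29, 31, 32, 35}; there are 21 of them.

21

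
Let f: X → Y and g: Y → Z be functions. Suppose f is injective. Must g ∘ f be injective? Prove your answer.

not injective

No. Take X = Y = Z = {1, 2, 3}, f = identity (injective), and g(x) = 1 for every x.
Then (g ∘ f)(1) = 1 = (g ∘ f)(3) with 1 ≠ 3, so g ∘ f is not injective.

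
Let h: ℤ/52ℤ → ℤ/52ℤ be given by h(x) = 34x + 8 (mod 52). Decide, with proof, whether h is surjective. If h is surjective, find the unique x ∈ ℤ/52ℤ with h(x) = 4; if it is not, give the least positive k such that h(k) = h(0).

Recall that surjectivity means every element of the codomain has a preimage under h.
Since gcd(34, 52) = 2, we have 34x ≡ 0 (mod 2) for all x, so h(x) ≡ 0 (mod 2).
But 1 ≢ 0 (mod 2), so 1 ∈ ℤ/52ℤ has no preimage. Therefore h is not surjective.
Since h is not surjective, we find the least positive k with h(k) = h(0): this means 34k ≡ 0 (mod 52), i.e. 52 ∣ 34k. Since gcd(34, 52) = 2, dividing through by 2 this holds exactly when 26 ∣ 17k, and as gcd(17, 26) = 1, exactly when 26 ∣ k.
The smallest positive such k is 26.

26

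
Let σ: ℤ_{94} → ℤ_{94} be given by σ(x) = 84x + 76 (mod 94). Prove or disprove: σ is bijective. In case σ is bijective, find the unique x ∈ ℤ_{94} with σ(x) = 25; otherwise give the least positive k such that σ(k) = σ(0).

By definition, σ is injective when σ(s) = σ(t) forces s = t.
We have gcd(84, 94) = 2 > 1. Taking s = 0 and t = 47: σ(0) = 76 and σ(47) = 84·47 + 76 = 4024 ≡ 76 (mod 94).
So σ(0) = σ(47) while 0 ≠ 47, hence σ is not injective, hence not bijective.
Since σ is not bijective, we find the least positive k with σ(k) = σ(0): this means 84k ≡ 0 (mod 94), i.e. 94 ∣ 84k. Since gcd(84, 94) = 2, dividing through by 2 this holds exactly when 47 ∣ 42k, and as gcd(42, 47) = 1, exactly when 47 ∣ k.
The smallest positive such k is 47.

47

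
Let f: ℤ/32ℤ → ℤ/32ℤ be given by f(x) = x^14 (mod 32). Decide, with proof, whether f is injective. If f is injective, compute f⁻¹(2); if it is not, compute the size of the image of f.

5

f(0) = 0^14 = 0.
f(2): Repeated squaring mod 32: 2^1 ≡ 2, 2^2 ≡ 2² = 4, 2^4 ≡ 4² = 16, 2^8 ≡ 16² = 256 ≡ 0. Since 14 = 8 + 4 + 2, 2^14 ≡ 0·16·4: 0·16 = 0, then 0·4 = 0. So 2^14 ≡ 0 (mod 32).
So f(0) = f(2) = 0 while 0 ≠ 2, thus f is not injective.
Since f is not injective, we determine |image(f)|. Computing x^14 mod 32 for each x (by repeated squaring, reducing mod 32 at every step), the values f(0), f(1), …, f(31) are: 0, 1, 0, 25, 0, 9, 0, 17, 0, 17, 0, 9, 0, 25, 0, 1, 0, 1, 0, 25, 0, 9, 0, 17, 0, 17, 0, 9, 0, 25, 0, 1.
The distinct values are {0, 1, 9, 17, 25}; there are 5 of them.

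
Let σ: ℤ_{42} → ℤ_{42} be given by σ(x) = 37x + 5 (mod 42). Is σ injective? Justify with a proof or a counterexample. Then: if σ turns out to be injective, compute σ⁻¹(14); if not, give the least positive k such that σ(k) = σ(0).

By definition, σ is injective when σ(x_1) = σ(x_2) forces x_1 = x_2.
If σ(x_1) = σ(x_2), then 37x_1 ≡ 37x_2 (mod 42). Because gcd(37, 42) = 1, we may cancel 37 to get x_1 ≡ x_2 (mod 42).
Hence σ is injective.
We now compute 37⁻¹ mod 42 explicitly. Euclid's algorithm: 42 = 1·37 + 5, 37 = 7·5 + 2, 5 = 2·2 + 1; back-substituting gives 1 = 25·37 − 22·42, so 37⁻¹ ≡ 25 (mod 42).
Since σ is injective, we compute σ⁻¹(14): solve 37x + 5 ≡ 14 (mod 42), i.e. 37x ≡ 9 (mod 42).
Multiplying by 37⁻¹ = 25 gives x ≡ 25·9 = 225 = 5·42 + 15 ≡ 15 (mod 42).
Check: σ(15) = 37·15 + 5 = 560 = 13·42 + 14 ≡ 14 (mod 42).

15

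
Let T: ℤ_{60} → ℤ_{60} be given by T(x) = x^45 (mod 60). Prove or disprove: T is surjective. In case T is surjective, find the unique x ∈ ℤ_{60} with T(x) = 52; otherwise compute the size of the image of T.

T(0) = 0^45 = 0.
T(30): Repeated squaring mod 60: 30^1 ≡ 30, 30^2 ≡ 30² = 900 ≡ 0, 30^4 ≡ 0² = 0, 30^8 ≡ 0² = 0, 30^16 ≡ 0² = 0, 30^32 ≡ 0² = 0. Since 45 = 32 + 8 + 4 + 1, 30^45 ≡ 0·0·0·30: 0·0 = 0, then 0·0 = 0, then 0·30 = 0. So 30^45 ≡ 0 (mod 60).
So T(0) = T(30) = 0 while 0 ≠ 30, so T is not injective.
A non-injective map from the 60-element set ℤ_{60} to itself takes at most 59 distinct values, so it cannot be surjective. Therefore T is not surjective.
Since T is not surjective, we determine |image(T)|. Computing x^45 mod 60 for each x (by repeated squaring, reducing mod 60 at every step), the values T(0), T(1), …, T(59) are: 0, 1, 32, 3, 4, 5, 36, 7, 8, 9, 40, 11, 12, 13, 44, 15, 16, 17, 48, 19, 20, 21, 52, 23, 24, 25, 56, 27, 28, 29, 0, 31, 32, 33, 4, 35, 36, 37, 8, 39, 40, 41, 12, 43, 44, 45, 16, 47, 48, 49, 20, 51, 52, 53, 24, 55, 56, 57, 28, 59.
The distinct values are {0, 1, 3, 4, 5, 7, 8, 9, 11, 12, 13, 15, 16, 17, 19, 20, 21, 23, 24, 25, 27, 28, 29, 31, 32, 33, 35, 36, 37, 39, 40, 41, 43, 44, 45, 47, 48, 49, 51, 52, 53, 55, 56, 57, 59}; there are 45 of them.

45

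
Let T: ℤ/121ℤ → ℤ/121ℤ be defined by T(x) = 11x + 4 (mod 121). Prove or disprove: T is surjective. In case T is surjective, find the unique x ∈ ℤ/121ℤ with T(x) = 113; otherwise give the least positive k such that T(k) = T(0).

11

Since gcd(11, 121) = 11, we have 11x ≡ 0 (mod 11) for all x, so T(x) ≡ 4 (mod 11).
But 0 ≢ 4 (mod 11), so 0 ∈ ℤ/121ℤ has no preimage. Thus T is not surjective.
Since T is not surjective, we find the least positive k with T(k) = T(0): this means 11k ≡ 0 (mod 121), i.e. 121 ∣ 11k. Since gcd(11, 121) = 11, dividing through by 11 this holds exactly when 11 ∣ k.
The smallest positive such k is 11.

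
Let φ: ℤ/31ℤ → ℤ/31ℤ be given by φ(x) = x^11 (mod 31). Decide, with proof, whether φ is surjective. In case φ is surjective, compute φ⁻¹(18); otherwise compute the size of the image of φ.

28

Since 31 is prime, the nonzero elements of ℤ/31ℤ form a cyclic group of order 30.
As gcd(11, 30) = 1, raising to the 11th power is a bijection on this group: if x_1^11 ≡ x_2^11 then (x_1x_2^{−1})^11 = 1, and the only element of order dividing gcd(11, 30) = 1 is 1, so x_1 = x_2.
With φ(0) = 0 this makes φ injective on all of ℤ/31ℤ, hence bijective (finite equal-size domain and codomain). In particular φ is surjective.
Since φ is surjective, we find the preimage of 18. The inverse of x ↦ x^11 on (ℤ/31ℤ)^× is x ↦ x^11, because 11·11 = 121 = 4·30 + 1 ≡ 1 (mod 30) and x^{30} = 1 for x ≠ 0 (Fermat). So φ⁻¹(18) = 18^11 mod 31.
Repeated squaring mod 31: 18^1 ≡ 18, 18^2 ≡ 18² = 324 ≡ 14, 18^4 ≡ 14² = 196 ≡ 10, 18^8 ≡ 10² = 100 ≡ 7. Since 11 = 8 + 2 + 1, 18^11 ≡ 7·14·18: 7·14 = 98 ≡ 5, then 5·18 = 90 ≡ 28. So 18^11 ≡ 28 (mod 31).
Hence φ⁻¹(18) = 28.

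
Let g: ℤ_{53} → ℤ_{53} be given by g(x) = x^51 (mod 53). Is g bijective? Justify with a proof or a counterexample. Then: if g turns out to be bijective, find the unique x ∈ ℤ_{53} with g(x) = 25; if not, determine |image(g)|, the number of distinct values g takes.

Since 53 is prime, the nonzero elements of ℤ_{53} form a cyclic group of order 52.
As gcd(51, 52) = 1, raising to the 51st power is a bijection on this group: if x_1^51 ≡ x_2^51 then (x_1x_2^{−1})^51 = 1, and the only element of order dividing gcd(51, 52) = 1 is 1, so x_1 = x_2.
With g(0) = 0 this makes g injective on all of ℤ_{53}, hence bijective (finite equal-size domain and codomain). In particular g is bijective.
Since g is bijective, we find the preimage of 25. The inverse of x ↦ x^51 on (ℤ_{53})^× is x ↦ x^51, because 51·51 = 2601 = 50·52 + 1 ≡ 1 (mod 52) and x^{52} = 1 for x ≠ 0 (Fermat). So g⁻¹(25) = 25^51 mod 53.
Repeated squaring mod 53: 25^1 ≡ 25, 25^2 ≡ 25² = 625 ≡ 42, 25^4 ≡ 42² = 1764 ≡ 15, 25^8 ≡ 15² = 225 ≡ 13, 25^16 ≡ 13² = 169 ≡ 10, 25^32 ≡ 10² = 100 ≡ 47. Since 51 = 32 + 16 + 2 + 1, 25^51 ≡ 47·10·42·25: 47·10 = 470 ≡ 46, then 46·42 = 1932 ≡ 24, then 24·25 = 600 ≡ 17. So 25^51 ≡ 17 (mod 53).
Hence g⁻¹(25) = 17.

17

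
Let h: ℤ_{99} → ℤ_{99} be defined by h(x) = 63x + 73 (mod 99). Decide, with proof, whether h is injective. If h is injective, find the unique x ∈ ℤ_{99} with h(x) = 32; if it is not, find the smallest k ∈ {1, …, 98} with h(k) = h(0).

Recall: injectivity means: for all u, v in the domain, h(u) = h(v) implies u = v.
We have gcd(63, 99) = 9 > 1. Taking u = 0 and v = 11: h(0) = 73 and h(11) = 63·11 + 73 = 766 ≡ 73 (mod 99).
So h(0) = h(11) while 0 ≠ 11, therefore h is not injective.
Since h is not injective, we find the least positive k with h(k) = h(0): this means 63k ≡ 0 (mod 99), i.e. 99 ∣ 63k. Since gcd(63, 99) = 9, dividing through by 9 this holds exactly when 11 ∣ 7k, and as gcd(7, 11) = 1, exactly when 11 ∣ k.
The smallest positive such k is 11.

11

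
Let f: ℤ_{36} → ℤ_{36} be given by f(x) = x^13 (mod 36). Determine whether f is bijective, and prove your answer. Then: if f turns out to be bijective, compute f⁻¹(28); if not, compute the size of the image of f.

f(0) = 0^13 = 0.
f(6): Repeated squaring mod 36: 6^1 ≡ 6, 6^2 ≡ 6² = 36 ≡ 0, 6^4 ≡ 0² = 0, 6^8 ≡ 0² = 0. Since 13 = 8 + 4 + 1, 6^13 ≡ 0·0·6: 0·0 = 0, then 0·6 = 0. So 6^13 ≡ 0 (mod 36).
So f(0) = f(6) = 0 while 0 ≠ 6, thus f is not injective, hence not bijective.
Since f is not bijective, we determine |image(f)|. Computing x^13 mod 36 for each x (by repeated squaring, reducing mod 36 at every step), the values f(0), f(1), …, f(35) are: 0, 1, 20, 27, 4, 5, 0, 7, 8, 9, 28, 11, 0, 13, 32, 27, 16, 17, 0, 19, 20, 9, 4, 23, 0, 25, 8, 27, 28, 29, 0, 31, 32, 9, 16, 35.
The distinct values are {0, 1, 4, 5, 7, 8, 9, 11, 13, 16, 17, 19, 20, 23, 25, 27, 28, 29, 31, 32, 35}; there are 21 of them.

21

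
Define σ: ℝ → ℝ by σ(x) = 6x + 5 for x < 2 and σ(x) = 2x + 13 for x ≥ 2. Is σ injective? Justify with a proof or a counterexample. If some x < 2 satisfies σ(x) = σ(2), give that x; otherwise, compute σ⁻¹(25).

6

Both pieces are strictly increasing (slopes 6 and 2), so each is injective on its own interval.
The left piece maps (−∞, 2) onto (−∞, 17); the right piece maps [2, ∞) onto [17, ∞).
These images are disjoint, so no value is attained by both pieces. Hence σ is injective.
Because the two images are disjoint, no x < 2 has σ(x) = σ(2), so we compute σ⁻¹(25): 25 lies in [17, ∞), so solve 2x + 13 = 25: x = (25 − 13)/2 = 6.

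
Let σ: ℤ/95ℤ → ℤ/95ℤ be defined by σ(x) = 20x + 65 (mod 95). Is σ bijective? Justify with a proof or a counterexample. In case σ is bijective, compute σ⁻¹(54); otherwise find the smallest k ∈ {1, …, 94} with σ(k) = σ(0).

19

We have gcd(20, 95) = 5 > 1. Taking x_1 = 0 and x_2 = 19: σ(0) = 65 and σ(19) = 20·19 + 65 = 445 ≡ 65 (mod 95).
So σ(0) = σ(19) while 0 ≠ 19, thus σ is not injective, hence not bijective.
Since σ is not bijective, we find the least positive k with σ(k) = σ(0): this means 20k ≡ 0 (mod 95), i.e. 95 ∣ 20k. Since gcd(20, 95) = 5, dividing through by 5 this holds exactly when 19 ∣ 4k, and as gcd(4, 19) = 1, exactly when 19 ∣ k.
The smallest positive such k is 19.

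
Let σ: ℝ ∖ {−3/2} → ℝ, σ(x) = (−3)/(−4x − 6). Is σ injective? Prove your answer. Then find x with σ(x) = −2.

Suppose σ(a) = σ(b). Cross-multiplying: (−3)(−4b − 6) = (−3)(−4a − 6).
Expanding both sides and cancelling the symmetric terms leaves −12·(a − b) = 0. Since −12 ≠ 0, a = b. Therefore σ is injective.
Solving σ(x) = −2: cross-multiplying gives −3 = −2(−4x − 6), which rearranges to −8x = 15, so x = −15/8.

-15/8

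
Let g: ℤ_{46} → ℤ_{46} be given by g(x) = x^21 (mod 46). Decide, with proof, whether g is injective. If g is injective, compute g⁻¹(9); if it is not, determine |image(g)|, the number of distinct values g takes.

Computing x^21 mod 46 for each x (by repeated squaring, reducing mod 46 at every step), the values g(0), g(1), …, g(45) are: 0, 1, 12, 31, 6, 37, 4, 33, 26, 41, 30, 21, 2, 39, 28, 43, 36, 19, 32, 17, 38, 11, 22, 23, 24, 35, 8, 29, 14, 27, 10, 3, 18, 7, 44, 25, 16, 5, 20, 13, 42, 9, 40, 15, 34, 45.
Every element of ℤ_{46} appears exactly once in this list, so g is a bijection, and in particular injective.
Since g is injective, we read off the preimage of 9 from the same table: g(41) = 9, so g⁻¹(9) = 41.

41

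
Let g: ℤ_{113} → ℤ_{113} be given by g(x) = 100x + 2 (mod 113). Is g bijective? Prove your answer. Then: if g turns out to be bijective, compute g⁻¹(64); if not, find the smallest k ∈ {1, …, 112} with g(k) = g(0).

30

If g(s) = g(t), then 100s ≡ 100t (mod 113). Because gcd(100, 113) = 1, we may cancel 100 to get s ≡ t (mod 113).
We now compute 100⁻¹ mod 113 explicitly. Euclid's algorithm: 113 = 1·100 + 13, 100 = 7·13 + 9, 13 = 1·9 + 4, 9 = 2·4 + 1; back-substituting gives 1 = 26·100 − 23·113, so 100⁻¹ ≡ 26 (mod 113).
Then y ↦ 26(y − 2) is a two-sided inverse to g, so every y ∈ ℤ_{113} has a preimage.
Thus g is bijective.
Since g is bijective, we compute g⁻¹(64): solve 100x + 2 ≡ 64 (mod 113), i.e. 100x ≡ 62 (mod 113).
Multiplying by 100⁻¹ = 26 gives x ≡ 26·62 = 1612 = 14·113 + 30 ≡ 30 (mod 113).
Check: g(30) = 100·30 + 2 = 3002 = 26·113 + 64 ≡ 64 (mod 113).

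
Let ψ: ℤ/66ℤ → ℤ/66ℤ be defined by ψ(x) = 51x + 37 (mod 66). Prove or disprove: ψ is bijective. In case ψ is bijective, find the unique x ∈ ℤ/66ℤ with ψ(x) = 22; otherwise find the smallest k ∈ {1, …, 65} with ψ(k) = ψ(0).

Recall: injectivity means: for all s, t in the domain, ψ(s) = ψ(t) implies s = t.
We have gcd(51, 66) = 3 > 1. Taking s = 0 and t = 22: ψ(0) = 37 and ψ(22) = 51·22 + 37 = 1159 ≡ 37 (mod 66).
So ψ(0) = ψ(22) while 0 ≠ 22, therefore ψ is not injective, hence not bijective.
Since ψ is not bijective, we find the least positive k with ψ(k) = ψ(0): this means 51k ≡ 0 (mod 66), i.e. 66 ∣ 51k. Since gcd(51, 66) = 3, dividing through by 3 this holds exactly when 22 ∣ 17k, and as gcd(17, 22) = 1, exactly when 22 ∣ k.
The smallest positive such k is 22.

22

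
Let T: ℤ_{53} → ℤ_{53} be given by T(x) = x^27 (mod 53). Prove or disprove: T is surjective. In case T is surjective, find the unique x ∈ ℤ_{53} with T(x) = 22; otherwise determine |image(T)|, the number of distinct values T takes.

31

Since 53 is prime, the nonzero elements of ℤ_{53} form a cyclic group of order 52.
As gcd(27, 52) = 1, raising to the 27th power is a bijection on this group: if x_1^27 ≡ x_2^27 then (x_1x_2^{−1})^27 = 1, and the only element of order dividing gcd(27, 52) = 1 is 1, so x_1 = x_2.
With T(0) = 0 this makes T injective on all of ℤ_{53}, hence bijective (finite equal-size domain and codomain). In particular T is surjective.
Since T is surjective, we find the preimage of 22. The inverse of x ↦ x^27 on (ℤ_{53})^× is x ↦ x^27, because 27·27 = 729 = 14·52 + 1 ≡ 1 (mod 52) and x^{52} = 1 for x ≠ 0 (Fermat). So T⁻¹(22) = 22^27 mod 53.
Repeated squaring mod 53: 22^1 ≡ 22, 22^2 ≡ 22² = 484 ≡ 7, 22^4 ≡ 7² = 49, 22^8 ≡ 49² = 2401 ≡ 16, 22^16 ≡ 16² = 256 ≡ 44. Since 27 = 16 + 8 + 2 + 1, 22^27 ≡ 44·16·7·22: 44·16 = 704 ≡ 15, then 15·7 = 105 ≡ 52, then 52·22 = 1144 ≡ 31. So 22^27 ≡ 31 (mod 53).
Hence T⁻¹(22) = 31.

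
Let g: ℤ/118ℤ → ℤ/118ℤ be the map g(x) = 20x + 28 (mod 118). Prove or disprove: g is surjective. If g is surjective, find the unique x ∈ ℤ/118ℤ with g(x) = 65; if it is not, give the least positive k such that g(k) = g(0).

Since gcd(20, 118) = 2, we have 20x ≡ 0 (mod 2) for all x, so g(x) ≡ 0 (mod 2).
But 1 ≢ 0 (mod 2), so 1 ∈ ℤ/118ℤ has no preimage. Hence g is not surjective.
Since g is not surjective, we find the least positive k with g(k) = g(0): this means 20k ≡ 0 (mod 118), i.e. 118 ∣ 20k. Since gcd(20, 118) = 2, dividing through by 2 this holds exactly when 59 ∣ 10k, and as gcd(10, 59) = 1, exactly when 59 ∣ k.
The smallest positive such k is 59.

59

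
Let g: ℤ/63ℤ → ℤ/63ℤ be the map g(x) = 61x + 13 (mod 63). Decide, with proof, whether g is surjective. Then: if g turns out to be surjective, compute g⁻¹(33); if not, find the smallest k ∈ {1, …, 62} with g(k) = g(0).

53

Since gcd(61, 63) = 1, 61 is invertible modulo 63. Euclid's algorithm: 63 = 1·61 + 2, 61 = 30·2 + 1; back-substituting gives 1 = 31·61 − 30·63, so 61⁻¹ ≡ 31 (mod 63).
For any y ∈ ℤ/63ℤ, x = 31(y − 13) mod 63 satisfies g(x) = 61·31(y − 13) + 13 ≡ y (since 61·31 ≡ 1 mod 63). So every y has a preimage.
Therefore g is surjective.
Since g is surjective, we compute g⁻¹(33): solve 61x + 13 ≡ 33 (mod 63), i.e. 61x ≡ 20 (mod 63).
Multiplying by 61⁻¹ = 31 gives x ≡ 31·20 = 620 = 9·63 + 53 ≡ 53 (mod 63).
Check: g(53) = 61·53 + 13 = 3246 = 51·63 + 33 ≡ 33 (mod 63).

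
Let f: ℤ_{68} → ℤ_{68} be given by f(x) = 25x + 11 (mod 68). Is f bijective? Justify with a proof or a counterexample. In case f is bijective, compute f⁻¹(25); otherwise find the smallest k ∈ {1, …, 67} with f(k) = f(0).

Recall that f is injective when f(u) = f(v) forces u = v.
If f(u) = f(v), then 25u ≡ 25v (mod 68). Because gcd(25, 68) = 1, we may cancel 25 to get u ≡ v (mod 68).
We now compute 25⁻¹ mod 68 explicitly. Euclid's algorithm: 68 = 2·25 + 18, 25 = 1·18 + 7, 18 = 2·7 + 4, 7 = 1·4 + 3, 4 = 1·3 + 1; back-substituting gives 1 = 49·25 − 18·68, so 25⁻¹ ≡ 49 (mod 68).
For any y ∈ ℤ_{68}, x = 49(y − 11) mod 68 satisfies f(x) = 25·49(y − 11) + 11 ≡ y (since 25·49 ≡ 1 mod 68). So every y has a preimage.
So f is bijective.
Since f is bijective, we find f⁻¹(25): we need 25x ≡ 25 − 11 ≡ 14 (mod 68). Using 25⁻¹ = 49: x ≡ 49·14 = 686 = 10·68 + 6, so x = 6.
Check: f(6) = 25·6 + 11 = 161 = 2·68 + 25 ≡ 25 (mod 68).

6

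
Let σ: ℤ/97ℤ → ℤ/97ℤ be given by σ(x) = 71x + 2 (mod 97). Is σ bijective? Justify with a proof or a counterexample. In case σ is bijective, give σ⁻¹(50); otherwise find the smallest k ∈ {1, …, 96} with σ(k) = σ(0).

Recall: σ is injective if σ(x_1) = σ(x_2) implies x_1 = x_2.
Suppose σ(x_1) = σ(x_2) in ℤ/97ℤ. Then 71x_1 + 2 ≡ 71x_2 + 2 (mod 97), hence 71(x_1 − x_2) ≡ 0 (mod 97).
Since gcd(71, 97) = 1, 71 is invertible modulo 97, so x_1 − x_2 ≡ 0 (mod 97), i.e. x_1 = x_2.
We now compute 71⁻¹ mod 97 explicitly. Euclid's algorithm: 97 = 1·71 + 26, 71 = 2·26 + 19, 26 = 1·19 + 7, 19 = 2·7 + 5, 7 = 1·5 + 2, 5 = 2·2 + 1; back-substituting gives 1 = 41·71 − 30·97, so 71⁻¹ ≡ 41 (mod 97).
For any y ∈ ℤ/97ℤ, x = 41(y − 2) mod 97 satisfies σ(x) = 71·41(y − 2) + 2 ≡ y (since 71·41 ≡ 1 mod 97). So every y has a preimage.
So σ is bijective.
Since σ is bijective, we compute σ⁻¹(50): solve 71x + 2 ≡ 50 (mod 97), i.e. 71x ≡ 48 (mod 97).
Multiplying by 71⁻¹ = 41 gives x ≡ 41·48 = 1968 = 20·97 + 28 ≡ 28 (mod 97).
Check: σ(28) = 71·28 + 2 = 1990 = 20·97 + 50 ≡ 50 (mod 97).

28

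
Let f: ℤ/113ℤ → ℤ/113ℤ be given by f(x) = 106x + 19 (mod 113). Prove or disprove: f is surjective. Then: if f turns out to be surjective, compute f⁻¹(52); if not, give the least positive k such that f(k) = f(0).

76

Since gcd(106, 113) = 1, 106 is invertible modulo 113. Euclid's algorithm: 113 = 1·106 + 7, 106 = 15·7 + 1; back-substituting gives 1 = 16·106 − 15·113, so 106⁻¹ ≡ 16 (mod 113).
Then y ↦ 16(y − 19) is a two-sided inverse to f, so every y ∈ ℤ/113ℤ has a preimage.
So f is surjective.
Since f is surjective, we compute f⁻¹(52): solve 106x + 19 ≡ 52 (mod 113), i.e. 106x ≡ 33 (mod 113).
Multiplying by 106⁻¹ = 16 gives x ≡ 16·33 = 528 = 4·113 + 76 ≡ 76 (mod 113).
Check: f(76) = 106·76 + 19 = 8075 = 71·113 + 52 ≡ 52 (mod 113).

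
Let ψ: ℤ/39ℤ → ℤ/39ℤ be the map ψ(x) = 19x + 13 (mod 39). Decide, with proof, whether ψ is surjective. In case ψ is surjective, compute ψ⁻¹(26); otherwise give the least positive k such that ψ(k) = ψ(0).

13

Since gcd(19, 39) = 1, 19 is invertible modulo 39. Euclid's algorithm: 39 = 2·19 + 1; back-substituting gives 1 = 37·19 − 18·39, so 19⁻¹ ≡ 37 (mod 39).
Then y ↦ 37(y − 13) is a two-sided inverse to ψ, so every y ∈ ℤ/39ℤ has a preimage.
Hence ψ is surjective.
Since ψ is surjective, we find ψ⁻¹(26): we need 19x ≡ 26 − 13 ≡ 13 (mod 39). Using 19⁻¹ = 37: x ≡ 37·13 = 481 = 12·39 + 13, so x = 13.
Check: ψ(13) = 19·13 + 13 = 260 = 6·39 + 26 ≡ 26 (mod 39).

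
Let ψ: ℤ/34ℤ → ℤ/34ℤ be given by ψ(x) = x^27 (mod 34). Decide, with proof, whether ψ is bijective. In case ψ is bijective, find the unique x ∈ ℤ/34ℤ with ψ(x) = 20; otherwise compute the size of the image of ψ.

Computing x^27 mod 34 for each x (by repeated squaring, reducing mod 34 at every step), the values ψ(0), ψ(1), …, ψ(33) are: 0, 1, 8, 7, 30, 11, 22, 31, 2, 15, 20, 29, 6, 21, 10, 9, 16, 17, 18, 25, 24, 13, 28, 5, 14, 19, 32, 3, 12, 23, 4, 27, 26, 33.
Every element of ℤ/34ℤ appears exactly once in this list, so ψ is a bijection, and in particular bijective.
Since ψ is bijective, we read off the preimage of 20 from the same table: ψ(10) = 20, so ψ⁻¹(20) = 10.

10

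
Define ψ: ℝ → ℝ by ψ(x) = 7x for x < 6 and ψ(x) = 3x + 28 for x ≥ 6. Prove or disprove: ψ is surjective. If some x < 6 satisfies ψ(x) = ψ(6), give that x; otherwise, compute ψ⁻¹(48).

20/3

Both pieces are strictly increasing (slopes 7 and 3), so each is injective on its own interval.
The left piece maps (−∞, 6) onto (−∞, 42); the right piece maps [6, ∞) onto [46, ∞).
The union (−∞, 42) ∪ [46, ∞) omits the interval between 42 and 46; in particular 42 has no preimage. So ψ is not surjective.
Because the two images are disjoint, no x < 6 has ψ(x) = ψ(6), so we compute ψ⁻¹(48): 48 lies in [46, ∞), so solve 3x + 28 = 48: x = (48 − 28)/3 = 20/3.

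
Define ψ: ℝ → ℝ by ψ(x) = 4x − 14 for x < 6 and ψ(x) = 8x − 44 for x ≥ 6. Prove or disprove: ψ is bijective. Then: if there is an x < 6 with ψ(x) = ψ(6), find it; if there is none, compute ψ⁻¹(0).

9/2

Both pieces are strictly increasing (slopes 4 and 8), so each is injective on its own interval.
The left piece maps (−∞, 6) onto (−∞, 10); the right piece maps [6, ∞) onto [4, ∞).
These images overlap. In particular ψ(6) = 4 (right piece), and solving 4x − 14 = 4 on the left piece gives x = 9/2 < 6.
So ψ(9/2) = ψ(6) with 9/2 ≠ 6, and ψ is not injective, hence not bijective. This x = 9/2 is the requested value below 6.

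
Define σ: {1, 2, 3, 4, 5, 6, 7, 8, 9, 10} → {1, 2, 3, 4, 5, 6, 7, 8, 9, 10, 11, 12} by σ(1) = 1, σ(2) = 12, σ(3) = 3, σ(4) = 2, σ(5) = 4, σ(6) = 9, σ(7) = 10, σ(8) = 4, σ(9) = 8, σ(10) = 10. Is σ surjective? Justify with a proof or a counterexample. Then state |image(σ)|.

No element maps to 5, so σ is not surjective.
The image of σ is {1, 2, 3, 4, 8, 9, 10, 12}, which has 8 elements.

8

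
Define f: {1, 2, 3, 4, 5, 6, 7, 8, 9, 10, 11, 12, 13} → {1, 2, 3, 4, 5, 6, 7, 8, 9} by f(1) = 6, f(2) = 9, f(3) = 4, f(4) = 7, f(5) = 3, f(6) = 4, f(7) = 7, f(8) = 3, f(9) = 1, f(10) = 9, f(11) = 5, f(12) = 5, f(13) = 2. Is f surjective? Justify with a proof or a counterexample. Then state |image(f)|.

No element maps to 8, so f is not surjective.
The image of f is {1, 2, 3, 4, 5, 6, 7, 9}, which has 8 elements.

8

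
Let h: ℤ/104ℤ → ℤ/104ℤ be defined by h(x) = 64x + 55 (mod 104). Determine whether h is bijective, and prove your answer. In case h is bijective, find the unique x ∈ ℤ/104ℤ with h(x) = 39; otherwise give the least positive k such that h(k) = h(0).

13

We have gcd(64, 104) = 8 > 1. Taking u = 0 and v = 13: h(0) = 55 and h(13) = 64·13 + 55 = 887 ≡ 55 (mod 104).
So h(0) = h(13) while 0 ≠ 13, therefore h is not injective, hence not bijective.
Since h is not bijective, we find the least positive k with h(k) = h(0): this means 64k ≡ 0 (mod 104), i.e. 104 ∣ 64k. Since gcd(64, 104) = 8, dividing through by 8 this holds exactly when 13 ∣ 8k, and as gcd(8, 13) = 1, exactly when 13 ∣ k.
The smallest positive such k is 13.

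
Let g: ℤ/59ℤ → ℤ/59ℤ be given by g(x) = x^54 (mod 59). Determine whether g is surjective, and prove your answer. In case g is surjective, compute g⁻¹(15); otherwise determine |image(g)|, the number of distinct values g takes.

g(29): Repeated squaring mod 59: 29^1 ≡ 29, 29^2 ≡ 29² = 841 ≡ 15, 29^4 ≡ 15² = 225 ≡ 48, 29^8 ≡ 48² = 2304 ≡ 3, 29^16 ≡ 3² = 9, 29^32 ≡ 9² = 81 ≡ 22. Since 54 = 32 + 16 + 4 + 2, 29^54 ≡ 22·9·48·15: 22·9 = 198 ≡ 21, then 21·48 = 1008 ≡ 5, then 5·15 = 75 ≡ 16. So 29^54 ≡ 16 (mod 59).
g(30): Repeated squaring mod 59: 30^1 ≡ 30, 30^2 ≡ 30² = 900 ≡ 15, 30^4 ≡ 15² = 225 ≡ 48, 30^8 ≡ 48² = 2304 ≡ 3, 30^16 ≡ 3² = 9, 30^32 ≡ 9² = 81 ≡ 22. Since 54 = 32 + 16 + 4 + 2, 30^54 ≡ 22·9·48·15: 22·9 = 198 ≡ 21, then 21·48 = 1008 ≡ 5, then 5·15 = 75 ≡ 16. So 30^54 ≡ 16 (mod 59).
So g(29) = g(30) = 16 while 29 ≠ 30, thus g is not injective.
A non-injective map from the 59-element set ℤ/59ℤ to itself takes at most 58 distinct values, so it cannot be surjective. So g is not surjective.
Since g is not surjective, we determine |image(g)|. Computing x^54 mod 59 for each x (by repeated squaring, reducing mod 59 at every step), the values g(0), g(1), …, g(58) are: 0, 1, 48, 51, 3, 27, 29, 36, 26, 5, 57, 46, 35, 12, 17, 20, 9, 41, 4, 53, 22, 7, 25, 15, 28, 21, 45, 19, 49, 16, 16, 49, 19, 45, 21, 28, 15, 25, 7, 22, 53, 4, 41, 9, 20, 17, 12, 35, 46, 57, 5, 26, 36, 29, 27, 3, 51, 48, 1.
The distinct values are {0, 1, 3, 4, 5, 7, 9, 12, 15, 16, 17, 19, 20, 21, 22, 25, 26, 27, 28, 29, 35, 36, 41, 45, 46, 48, 49, 51, 53, 57}; there are 30 of them.

30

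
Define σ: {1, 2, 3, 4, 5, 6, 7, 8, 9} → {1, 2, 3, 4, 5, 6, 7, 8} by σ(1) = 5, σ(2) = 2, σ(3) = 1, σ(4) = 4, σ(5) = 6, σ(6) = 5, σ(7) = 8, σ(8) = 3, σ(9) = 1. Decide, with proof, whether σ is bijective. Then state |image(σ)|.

7

σ(1) = 5 = σ(6) with 1 ≠ 6, so σ is not injective, hence not bijective.
The image of σ is {1, 2, 3, 4, 5, 6, 8}, which has 7 elements.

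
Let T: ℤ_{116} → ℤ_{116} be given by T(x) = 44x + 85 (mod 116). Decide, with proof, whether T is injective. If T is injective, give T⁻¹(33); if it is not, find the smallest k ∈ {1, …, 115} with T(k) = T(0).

29

We have gcd(44, 116) = 4 > 1. Taking a = 0 and b = 29: T(0) = 85 and T(29) = 44·29 + 85 = 1361 ≡ 85 (mod 116).
So T(0) = T(29) while 0 ≠ 29, so T is not injective.
Since T is not injective, we find the least positive k with T(k) = T(0): this means 44k ≡ 0 (mod 116), i.e. 116 ∣ 44k. Since gcd(44, 116) = 4, dividing through by 4 this holds exactly when 29 ∣ 11k, and as gcd(11, 29) = 1, exactly when 29 ∣ k.
The smallest positive such k is 29.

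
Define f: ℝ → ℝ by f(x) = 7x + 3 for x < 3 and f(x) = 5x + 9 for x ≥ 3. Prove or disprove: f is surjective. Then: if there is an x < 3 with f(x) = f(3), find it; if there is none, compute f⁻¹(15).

Both pieces are strictly increasing (slopes 7 and 5), so each is injective on its own interval.
The left piece maps (−∞, 3) onto (−∞, 24); the right piece maps [3, ∞) onto [24, ∞).
These images together cover ℝ, so f is surjective.
Because the two images are disjoint, no x < 3 has f(x) = f(3), so we compute f⁻¹(15): 15 lies in (−∞, 24), so solve 7x + 3 = 15: x = (15 − 3)/7 = 12/7.

12/7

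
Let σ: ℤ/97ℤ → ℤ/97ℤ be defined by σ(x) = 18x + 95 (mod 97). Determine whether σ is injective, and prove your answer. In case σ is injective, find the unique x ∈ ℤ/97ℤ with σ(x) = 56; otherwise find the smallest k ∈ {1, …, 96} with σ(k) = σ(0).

Recall that σ is injective when σ(x_1) = σ(x_2) forces x_1 = x_2.
If σ(x_1) = σ(x_2), then 18x_1 ≡ 18x_2 (mod 97). Because gcd(18, 97) = 1, we may cancel 18 to get x_1 ≡ x_2 (mod 97).
Thus σ is injective.
We now compute 18⁻¹ mod 97 explicitly. Euclid's algorithm: 97 = 5·18 + 7, 18 = 2·7 + 4, 7 = 1·4 + 3, 4 = 1·3 + 1; back-substituting gives 1 = 27·18 − 5·97, so 18⁻¹ ≡ 27 (mod 97).
Since σ is injective, we find σ⁻¹(56): we need 18x ≡ 56 − 95 ≡ 58 (mod 97). Using 18⁻¹ = 27: x ≡ 27·58 = 1566 = 16·97 + 14, so x = 14.
Check: σ(14) = 18·14 + 95 = 347 = 3·97 + 56 ≡ 56 (mod 97).

14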